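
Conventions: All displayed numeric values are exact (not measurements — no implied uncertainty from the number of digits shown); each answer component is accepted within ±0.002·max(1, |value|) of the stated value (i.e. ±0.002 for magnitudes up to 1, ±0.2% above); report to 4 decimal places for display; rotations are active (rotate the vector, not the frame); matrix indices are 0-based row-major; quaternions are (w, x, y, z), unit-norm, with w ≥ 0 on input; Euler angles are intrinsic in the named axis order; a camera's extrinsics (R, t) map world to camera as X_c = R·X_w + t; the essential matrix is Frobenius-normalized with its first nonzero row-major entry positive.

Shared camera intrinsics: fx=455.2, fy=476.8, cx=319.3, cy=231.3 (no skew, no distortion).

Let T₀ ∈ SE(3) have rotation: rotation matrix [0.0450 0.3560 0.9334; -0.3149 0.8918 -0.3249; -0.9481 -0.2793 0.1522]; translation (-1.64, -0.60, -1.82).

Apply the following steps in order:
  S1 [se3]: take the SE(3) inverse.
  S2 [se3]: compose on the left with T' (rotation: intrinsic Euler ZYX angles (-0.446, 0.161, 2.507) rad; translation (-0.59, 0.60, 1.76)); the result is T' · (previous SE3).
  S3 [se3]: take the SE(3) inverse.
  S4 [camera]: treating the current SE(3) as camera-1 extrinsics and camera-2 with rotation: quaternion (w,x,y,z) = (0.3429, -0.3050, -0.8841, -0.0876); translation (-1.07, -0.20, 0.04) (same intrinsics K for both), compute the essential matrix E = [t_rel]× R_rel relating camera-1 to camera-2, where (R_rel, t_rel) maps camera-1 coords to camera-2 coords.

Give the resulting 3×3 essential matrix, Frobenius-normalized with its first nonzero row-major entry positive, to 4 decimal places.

after S1 (invert_se3): R=[0.0450 -0.3149 -0.9481; 0.3560 0.8918 -0.2793; 0.9334 -0.3249 0.1522], t=(-1.8406, 0.6105, 1.6129)
after S2 (compose_se3): R=[-0.4005 -0.3928 -0.8278; -0.7396 -0.3947 0.5451; -0.5409 0.8306 -0.1325], t=(-2.9891, 0.1422, 1.1303)
after S3 (invert_se3): R=[-0.4005 -0.7396 -0.5409; -0.3928 -0.3947 0.8306; -0.8278 0.5451 -0.1325], t=(-0.4806, -2.0568, -2.4024)
after S4 (essential): [0.6905 -0.0924 -0.1180; 0.0626 -0.3320 0.5637; 0.0049 0.1279 -0.2291]

matrix = [0.6905 -0.0924 -0.1180; 0.0626 -0.3320 0.5637; 0.0049 0.1279 -0.2291]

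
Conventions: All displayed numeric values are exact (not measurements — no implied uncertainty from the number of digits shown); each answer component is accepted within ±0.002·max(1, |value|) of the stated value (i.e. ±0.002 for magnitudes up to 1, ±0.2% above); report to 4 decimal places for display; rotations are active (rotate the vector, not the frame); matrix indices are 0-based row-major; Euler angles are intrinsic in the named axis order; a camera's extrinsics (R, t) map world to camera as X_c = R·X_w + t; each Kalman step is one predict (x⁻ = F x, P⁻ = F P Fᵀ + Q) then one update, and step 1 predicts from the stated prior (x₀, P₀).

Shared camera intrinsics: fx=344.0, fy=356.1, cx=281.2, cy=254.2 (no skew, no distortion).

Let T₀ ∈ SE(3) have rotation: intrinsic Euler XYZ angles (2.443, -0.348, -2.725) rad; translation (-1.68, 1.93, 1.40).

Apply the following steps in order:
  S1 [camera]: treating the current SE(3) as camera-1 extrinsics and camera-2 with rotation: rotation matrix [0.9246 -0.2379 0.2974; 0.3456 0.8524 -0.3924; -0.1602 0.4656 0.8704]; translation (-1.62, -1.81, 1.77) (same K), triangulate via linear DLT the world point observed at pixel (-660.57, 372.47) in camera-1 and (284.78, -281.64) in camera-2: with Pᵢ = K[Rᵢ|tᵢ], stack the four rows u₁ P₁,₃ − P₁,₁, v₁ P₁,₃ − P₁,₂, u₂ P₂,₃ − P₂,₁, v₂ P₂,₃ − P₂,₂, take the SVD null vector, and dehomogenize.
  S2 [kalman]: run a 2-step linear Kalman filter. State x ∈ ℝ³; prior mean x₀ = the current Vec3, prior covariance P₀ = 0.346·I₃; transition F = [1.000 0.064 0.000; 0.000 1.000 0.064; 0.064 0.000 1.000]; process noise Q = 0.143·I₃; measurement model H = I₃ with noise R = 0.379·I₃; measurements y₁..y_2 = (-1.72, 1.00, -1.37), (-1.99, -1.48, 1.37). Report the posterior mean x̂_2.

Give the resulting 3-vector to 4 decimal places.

result = (-1.3011, -0.7866, 0.5888)

after S1 (triangulate): (0.8552, -1.5631, 1.6186)
after S2 (kf_track): (-1.3011, -0.7866, 0.5888)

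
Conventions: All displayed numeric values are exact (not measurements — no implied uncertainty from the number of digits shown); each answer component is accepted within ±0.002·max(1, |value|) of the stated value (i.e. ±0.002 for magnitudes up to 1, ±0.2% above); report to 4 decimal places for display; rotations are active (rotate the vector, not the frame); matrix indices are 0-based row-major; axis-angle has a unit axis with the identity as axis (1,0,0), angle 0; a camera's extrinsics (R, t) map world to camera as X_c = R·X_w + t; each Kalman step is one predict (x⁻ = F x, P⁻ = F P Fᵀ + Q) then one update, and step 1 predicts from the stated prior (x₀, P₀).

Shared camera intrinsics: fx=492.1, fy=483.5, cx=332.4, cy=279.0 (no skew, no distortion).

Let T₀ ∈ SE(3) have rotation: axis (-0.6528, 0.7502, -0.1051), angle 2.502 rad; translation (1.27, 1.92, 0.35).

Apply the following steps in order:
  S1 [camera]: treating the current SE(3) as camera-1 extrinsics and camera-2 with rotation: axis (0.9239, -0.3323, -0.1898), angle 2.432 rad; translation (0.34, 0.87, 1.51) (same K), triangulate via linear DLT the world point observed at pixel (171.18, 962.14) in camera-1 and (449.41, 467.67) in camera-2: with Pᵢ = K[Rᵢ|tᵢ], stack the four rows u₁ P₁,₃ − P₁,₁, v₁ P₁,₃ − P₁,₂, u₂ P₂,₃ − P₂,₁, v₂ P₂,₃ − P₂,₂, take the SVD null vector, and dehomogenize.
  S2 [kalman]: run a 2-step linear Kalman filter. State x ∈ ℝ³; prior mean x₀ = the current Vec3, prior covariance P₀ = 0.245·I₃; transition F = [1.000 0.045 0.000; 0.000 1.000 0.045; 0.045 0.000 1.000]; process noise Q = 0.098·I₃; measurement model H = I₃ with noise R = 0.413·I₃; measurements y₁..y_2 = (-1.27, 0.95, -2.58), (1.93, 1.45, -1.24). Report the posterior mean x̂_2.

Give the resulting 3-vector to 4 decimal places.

result = (0.4585, 1.0704, -1.7435)

after S1 (triangulate): (-0.1166, 0.8665, -1.7125)
after S2 (kf_track): (0.4585, 1.0704, -1.7435)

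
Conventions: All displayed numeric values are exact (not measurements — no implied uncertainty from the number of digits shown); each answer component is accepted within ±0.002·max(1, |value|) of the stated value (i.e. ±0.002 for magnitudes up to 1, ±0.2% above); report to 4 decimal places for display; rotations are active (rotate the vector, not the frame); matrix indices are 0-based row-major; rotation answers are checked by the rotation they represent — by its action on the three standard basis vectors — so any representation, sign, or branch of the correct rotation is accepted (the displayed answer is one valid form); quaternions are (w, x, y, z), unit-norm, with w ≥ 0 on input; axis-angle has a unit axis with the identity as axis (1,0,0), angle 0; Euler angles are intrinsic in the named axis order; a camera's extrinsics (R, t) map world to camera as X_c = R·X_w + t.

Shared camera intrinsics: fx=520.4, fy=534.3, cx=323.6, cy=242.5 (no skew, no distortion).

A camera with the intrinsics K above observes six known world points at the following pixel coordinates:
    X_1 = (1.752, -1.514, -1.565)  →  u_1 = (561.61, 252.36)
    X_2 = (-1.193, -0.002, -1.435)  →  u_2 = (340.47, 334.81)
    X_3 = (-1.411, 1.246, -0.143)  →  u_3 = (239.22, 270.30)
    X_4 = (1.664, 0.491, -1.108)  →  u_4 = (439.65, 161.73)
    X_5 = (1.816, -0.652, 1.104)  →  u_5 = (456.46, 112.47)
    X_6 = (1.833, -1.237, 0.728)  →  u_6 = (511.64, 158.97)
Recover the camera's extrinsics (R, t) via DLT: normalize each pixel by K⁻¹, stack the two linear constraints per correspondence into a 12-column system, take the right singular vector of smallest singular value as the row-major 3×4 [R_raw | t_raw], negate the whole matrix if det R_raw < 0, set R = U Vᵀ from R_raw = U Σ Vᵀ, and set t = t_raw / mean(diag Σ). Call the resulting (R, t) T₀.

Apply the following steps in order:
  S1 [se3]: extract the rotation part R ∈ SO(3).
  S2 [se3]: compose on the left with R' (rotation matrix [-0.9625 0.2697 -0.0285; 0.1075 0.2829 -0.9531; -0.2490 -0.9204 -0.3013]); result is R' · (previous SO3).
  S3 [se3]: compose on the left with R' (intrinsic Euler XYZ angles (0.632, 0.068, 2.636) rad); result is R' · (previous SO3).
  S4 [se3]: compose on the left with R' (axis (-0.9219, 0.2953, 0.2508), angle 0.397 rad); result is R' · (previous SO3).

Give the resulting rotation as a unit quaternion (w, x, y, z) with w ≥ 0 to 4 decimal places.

source (pnp_recover): camera pose = R=[0.6556 -0.5590 -0.5076; -0.7431 -0.5971 -0.3023; -0.1341 0.5754 -0.8068], t=(0.3099, 0.0500, 6.6192)
after S1 (rot_of_se3): [0.6556 -0.5590 -0.5076; -0.7431 -0.5971 -0.3023; -0.1341 0.5754 -0.8068]
after S2 (compose_so3): [-0.8277 0.3606 0.4301; -0.0119 -0.7774 0.6289; 0.5611 0.5154 0.6477]
after S3 (compose_so3): [0.7663 0.0959 -0.6353; -0.6164 0.3884 -0.6850; 0.1810 0.9165 0.3567]
after S4 (compose_so3): [0.8476 0.1371 -0.5126; -0.4490 0.7000 -0.5553; 0.2827 0.7008 0.6549]

rotation (quat) = (0.8948, 0.3510, -0.2222, -0.1638)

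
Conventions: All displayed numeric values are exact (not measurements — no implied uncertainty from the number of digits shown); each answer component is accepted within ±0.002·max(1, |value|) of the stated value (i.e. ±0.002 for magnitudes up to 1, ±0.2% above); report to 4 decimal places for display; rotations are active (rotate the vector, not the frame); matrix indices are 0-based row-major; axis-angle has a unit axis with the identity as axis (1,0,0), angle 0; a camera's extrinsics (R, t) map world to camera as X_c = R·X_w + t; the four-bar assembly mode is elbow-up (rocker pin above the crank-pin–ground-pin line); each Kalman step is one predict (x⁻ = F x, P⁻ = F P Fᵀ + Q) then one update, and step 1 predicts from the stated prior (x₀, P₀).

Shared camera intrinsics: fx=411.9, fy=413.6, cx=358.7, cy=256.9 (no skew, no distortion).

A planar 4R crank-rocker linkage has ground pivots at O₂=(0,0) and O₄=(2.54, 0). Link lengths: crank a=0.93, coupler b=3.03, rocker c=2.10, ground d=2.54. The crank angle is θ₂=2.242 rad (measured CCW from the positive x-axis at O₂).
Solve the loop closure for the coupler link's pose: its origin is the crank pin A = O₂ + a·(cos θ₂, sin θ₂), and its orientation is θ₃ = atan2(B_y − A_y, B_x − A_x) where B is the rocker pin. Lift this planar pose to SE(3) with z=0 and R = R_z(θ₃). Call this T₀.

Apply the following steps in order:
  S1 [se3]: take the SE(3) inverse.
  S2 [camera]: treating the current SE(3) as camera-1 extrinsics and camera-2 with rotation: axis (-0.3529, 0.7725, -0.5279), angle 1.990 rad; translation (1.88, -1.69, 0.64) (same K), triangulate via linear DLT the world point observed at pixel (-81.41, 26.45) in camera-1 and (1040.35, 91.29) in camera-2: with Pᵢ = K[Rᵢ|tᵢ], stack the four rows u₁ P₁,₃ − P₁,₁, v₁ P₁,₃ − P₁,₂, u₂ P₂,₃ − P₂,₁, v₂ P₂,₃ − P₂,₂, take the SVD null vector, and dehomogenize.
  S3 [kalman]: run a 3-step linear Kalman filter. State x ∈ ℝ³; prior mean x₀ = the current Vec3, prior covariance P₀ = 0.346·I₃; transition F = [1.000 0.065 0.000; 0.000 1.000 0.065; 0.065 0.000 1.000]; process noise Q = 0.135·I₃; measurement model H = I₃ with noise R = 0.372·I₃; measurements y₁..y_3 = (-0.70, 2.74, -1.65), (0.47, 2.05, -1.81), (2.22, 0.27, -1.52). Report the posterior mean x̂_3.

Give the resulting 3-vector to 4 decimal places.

result = (0.8348, 0.9584, -1.2034)

source (fourbar_fk): coupler pose = R=[0.8979 -0.4402 0.0000; 0.4402 0.8979 0.0000; 0.0000 0.0000 1.0000], t=(-0.5784, 0.7283, 0.0000)
after S1 (invert_se3): R=[0.8979 0.4402 0.0000; -0.4402 0.8979 0.0000; 0.0000 0.0000 1.0000], t=(0.1988, -0.9085, 0.0000)
after S2 (triangulate): (-1.9112, -1.0832, 1.8663)
after S3 (kf_track): (0.8348, 0.9584, -1.2034)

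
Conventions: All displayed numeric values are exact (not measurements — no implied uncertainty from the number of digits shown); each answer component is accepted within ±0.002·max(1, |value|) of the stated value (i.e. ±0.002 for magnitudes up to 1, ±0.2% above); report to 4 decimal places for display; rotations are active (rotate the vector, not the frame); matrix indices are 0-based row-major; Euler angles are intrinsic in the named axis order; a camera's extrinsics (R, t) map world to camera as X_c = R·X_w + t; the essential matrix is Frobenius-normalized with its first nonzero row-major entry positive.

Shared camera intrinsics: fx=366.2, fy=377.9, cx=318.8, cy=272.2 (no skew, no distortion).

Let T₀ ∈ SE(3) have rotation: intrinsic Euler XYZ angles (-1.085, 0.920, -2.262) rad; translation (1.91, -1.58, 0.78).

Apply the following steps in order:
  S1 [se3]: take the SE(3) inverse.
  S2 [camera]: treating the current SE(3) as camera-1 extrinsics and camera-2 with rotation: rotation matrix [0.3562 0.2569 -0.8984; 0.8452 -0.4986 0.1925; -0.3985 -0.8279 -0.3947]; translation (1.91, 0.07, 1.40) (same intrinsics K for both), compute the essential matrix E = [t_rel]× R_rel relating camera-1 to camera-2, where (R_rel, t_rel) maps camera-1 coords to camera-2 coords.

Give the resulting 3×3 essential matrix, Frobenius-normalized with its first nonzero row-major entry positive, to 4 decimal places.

after S1 (invert_se3): R=[-0.3862 0.0887 0.9181; 0.4668 -0.8397 0.2775; 0.7956 0.5357 0.2829], t=(0.1617, -2.4347, -0.8938)
after S2 (essential): [0.0869 0.0768 0.6269; 0.2313 0.2232 -0.3232; -0.4487 -0.4266 -0.0504]

matrix = [0.0869 0.0768 0.6269; 0.2313 0.2232 -0.3232; -0.4487 -0.4266 -0.0504]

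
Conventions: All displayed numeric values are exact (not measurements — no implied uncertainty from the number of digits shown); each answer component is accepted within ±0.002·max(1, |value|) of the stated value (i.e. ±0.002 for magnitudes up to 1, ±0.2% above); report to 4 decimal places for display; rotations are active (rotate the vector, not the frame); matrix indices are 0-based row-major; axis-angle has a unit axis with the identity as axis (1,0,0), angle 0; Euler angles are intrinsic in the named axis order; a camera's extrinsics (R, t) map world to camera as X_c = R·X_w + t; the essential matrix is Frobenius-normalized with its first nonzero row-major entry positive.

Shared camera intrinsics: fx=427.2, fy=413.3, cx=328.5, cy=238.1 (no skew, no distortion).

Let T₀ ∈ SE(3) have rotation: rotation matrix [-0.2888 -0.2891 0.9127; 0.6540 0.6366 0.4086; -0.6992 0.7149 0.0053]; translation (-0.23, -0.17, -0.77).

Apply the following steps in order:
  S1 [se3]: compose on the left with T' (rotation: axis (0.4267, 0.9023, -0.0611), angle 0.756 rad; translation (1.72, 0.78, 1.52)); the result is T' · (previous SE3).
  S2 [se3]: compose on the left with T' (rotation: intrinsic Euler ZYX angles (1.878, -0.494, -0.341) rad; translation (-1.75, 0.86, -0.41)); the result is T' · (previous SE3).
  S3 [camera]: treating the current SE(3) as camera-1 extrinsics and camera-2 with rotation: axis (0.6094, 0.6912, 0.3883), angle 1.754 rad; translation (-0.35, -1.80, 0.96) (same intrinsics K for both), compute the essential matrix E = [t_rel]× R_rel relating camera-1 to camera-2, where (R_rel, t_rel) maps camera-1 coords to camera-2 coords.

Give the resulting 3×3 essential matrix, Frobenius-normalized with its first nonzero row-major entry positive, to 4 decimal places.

after S1 (compose_se3): R=[-0.5563 0.3062 0.7725; 0.8179 0.3662 0.4438; -0.1470 0.8787 -0.4541], t=(1.0451, 0.8411, 1.0558)
after S2 (compose_se3): R=[-0.5988 -0.5894 -0.5422; -0.4988 -0.2552 0.8283; -0.6266 0.7665 -0.1412], t=(-3.0180, 1.0681, 0.7139)
after S3 (essential): [0.0749 -0.0599 -0.4519; -0.0858 -0.0837 0.5312; -0.0139 0.6995 0.0232]

matrix = [0.0749 -0.0599 -0.4519; -0.0858 -0.0837 0.5312; -0.0139 0.6995 0.0232]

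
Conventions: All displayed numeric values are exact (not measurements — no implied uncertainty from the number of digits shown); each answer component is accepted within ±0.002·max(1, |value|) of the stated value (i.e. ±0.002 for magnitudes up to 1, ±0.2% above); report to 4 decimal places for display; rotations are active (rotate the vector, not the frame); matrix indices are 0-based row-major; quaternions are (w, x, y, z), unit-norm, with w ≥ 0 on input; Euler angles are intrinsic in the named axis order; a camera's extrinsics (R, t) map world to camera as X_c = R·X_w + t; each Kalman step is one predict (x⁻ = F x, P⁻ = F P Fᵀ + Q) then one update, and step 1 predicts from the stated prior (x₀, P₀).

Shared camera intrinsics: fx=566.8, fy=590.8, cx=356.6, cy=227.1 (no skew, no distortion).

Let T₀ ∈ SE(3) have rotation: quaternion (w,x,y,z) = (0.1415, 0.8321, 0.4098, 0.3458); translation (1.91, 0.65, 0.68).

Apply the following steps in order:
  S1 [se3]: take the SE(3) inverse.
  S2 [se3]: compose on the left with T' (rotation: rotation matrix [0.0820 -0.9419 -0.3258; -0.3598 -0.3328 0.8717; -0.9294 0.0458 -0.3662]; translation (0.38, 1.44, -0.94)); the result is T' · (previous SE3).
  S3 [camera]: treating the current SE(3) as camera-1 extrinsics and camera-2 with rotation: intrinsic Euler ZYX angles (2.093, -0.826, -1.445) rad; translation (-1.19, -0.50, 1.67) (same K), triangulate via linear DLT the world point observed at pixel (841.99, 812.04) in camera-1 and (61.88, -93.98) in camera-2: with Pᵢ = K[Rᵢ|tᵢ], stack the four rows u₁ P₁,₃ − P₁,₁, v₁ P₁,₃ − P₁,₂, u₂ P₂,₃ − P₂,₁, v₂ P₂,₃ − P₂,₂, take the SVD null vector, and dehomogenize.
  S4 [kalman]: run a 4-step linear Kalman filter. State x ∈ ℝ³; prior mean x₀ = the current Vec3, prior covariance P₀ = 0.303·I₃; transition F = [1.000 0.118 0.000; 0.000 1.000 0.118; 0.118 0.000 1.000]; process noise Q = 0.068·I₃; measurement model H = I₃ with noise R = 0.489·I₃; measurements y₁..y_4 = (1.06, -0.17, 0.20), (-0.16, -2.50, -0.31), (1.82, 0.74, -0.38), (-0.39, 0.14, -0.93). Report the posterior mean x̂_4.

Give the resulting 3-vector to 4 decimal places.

after S1 (invert_se3): R=[0.4249 0.7799 0.4595; 0.5842 -0.6241 0.5189; 0.6915 0.0479 -0.7208], t=(-1.6310, -1.0630, -0.8618)
after S2 (compose_se3): R=[-0.7407 0.6361 -0.2163; 0.2554 -0.0311 -0.9663; -0.6214 -0.7710 -0.1394], t=(1.5283, 1.6295, 0.8428)
after S3 (triangulate): (-0.1520, -0.6283, 0.2446)
after S4 (kf_track): (0.2295, -0.3403, -0.2680)

result = (0.2295, -0.3403, -0.2680)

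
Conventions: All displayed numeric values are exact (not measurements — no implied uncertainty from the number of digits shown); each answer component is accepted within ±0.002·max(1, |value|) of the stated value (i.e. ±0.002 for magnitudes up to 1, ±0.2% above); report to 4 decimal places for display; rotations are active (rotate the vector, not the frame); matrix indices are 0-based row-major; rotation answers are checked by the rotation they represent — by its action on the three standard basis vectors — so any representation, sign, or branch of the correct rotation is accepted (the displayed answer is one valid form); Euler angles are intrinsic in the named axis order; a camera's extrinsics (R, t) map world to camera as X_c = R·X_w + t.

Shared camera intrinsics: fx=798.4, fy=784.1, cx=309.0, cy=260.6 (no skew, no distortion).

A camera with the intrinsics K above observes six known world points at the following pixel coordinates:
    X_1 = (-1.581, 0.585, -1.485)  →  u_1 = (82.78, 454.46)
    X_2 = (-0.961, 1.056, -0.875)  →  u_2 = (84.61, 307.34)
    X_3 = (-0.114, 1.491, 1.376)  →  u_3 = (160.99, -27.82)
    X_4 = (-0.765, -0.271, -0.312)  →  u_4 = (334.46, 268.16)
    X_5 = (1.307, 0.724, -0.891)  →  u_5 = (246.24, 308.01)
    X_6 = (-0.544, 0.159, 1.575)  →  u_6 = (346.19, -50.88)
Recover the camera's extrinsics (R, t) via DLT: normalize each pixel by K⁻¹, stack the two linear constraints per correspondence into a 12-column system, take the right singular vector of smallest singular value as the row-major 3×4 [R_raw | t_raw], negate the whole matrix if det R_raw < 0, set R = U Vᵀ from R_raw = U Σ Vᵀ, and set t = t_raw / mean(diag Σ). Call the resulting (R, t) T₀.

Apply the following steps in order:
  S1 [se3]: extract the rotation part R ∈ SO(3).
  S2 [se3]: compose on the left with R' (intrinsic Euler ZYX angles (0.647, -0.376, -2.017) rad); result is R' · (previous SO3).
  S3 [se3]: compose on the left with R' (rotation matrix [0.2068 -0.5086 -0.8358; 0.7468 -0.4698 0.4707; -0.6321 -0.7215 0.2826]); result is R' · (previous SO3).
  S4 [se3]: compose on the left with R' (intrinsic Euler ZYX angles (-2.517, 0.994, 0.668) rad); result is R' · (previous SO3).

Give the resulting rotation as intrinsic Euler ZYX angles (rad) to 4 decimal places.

source (pnp_recover): camera pose = R=[0.1972 -0.9518 0.2349; 0.0178 -0.2361 -0.9716; 0.9802 0.1957 -0.0296], t=(0.1100, -0.3099, 5.2999)
after S1 (rot_of_se3): [0.1972 -0.9518 0.2349; 0.0178 -0.2361 -0.9716; 0.9802 0.1957 -0.0296]
after S2 (compose_so3): [-0.2534 -0.9119 -0.3228; 0.9071 -0.3399 0.2481; -0.3360 -0.2300 0.9134]
after S3 (compose_so3): [-0.2330 0.1765 -0.9563; -0.7736 -0.6295 0.0723; -0.5893 0.7567 0.2832]
after S4 (compose_so3): [0.6018 -0.7799 0.1720; 0.7325 0.6248 0.2703; -0.3183 -0.0366 0.9473]

rotation (euler_zyx) = (0.8831, 0.3240, -0.0387)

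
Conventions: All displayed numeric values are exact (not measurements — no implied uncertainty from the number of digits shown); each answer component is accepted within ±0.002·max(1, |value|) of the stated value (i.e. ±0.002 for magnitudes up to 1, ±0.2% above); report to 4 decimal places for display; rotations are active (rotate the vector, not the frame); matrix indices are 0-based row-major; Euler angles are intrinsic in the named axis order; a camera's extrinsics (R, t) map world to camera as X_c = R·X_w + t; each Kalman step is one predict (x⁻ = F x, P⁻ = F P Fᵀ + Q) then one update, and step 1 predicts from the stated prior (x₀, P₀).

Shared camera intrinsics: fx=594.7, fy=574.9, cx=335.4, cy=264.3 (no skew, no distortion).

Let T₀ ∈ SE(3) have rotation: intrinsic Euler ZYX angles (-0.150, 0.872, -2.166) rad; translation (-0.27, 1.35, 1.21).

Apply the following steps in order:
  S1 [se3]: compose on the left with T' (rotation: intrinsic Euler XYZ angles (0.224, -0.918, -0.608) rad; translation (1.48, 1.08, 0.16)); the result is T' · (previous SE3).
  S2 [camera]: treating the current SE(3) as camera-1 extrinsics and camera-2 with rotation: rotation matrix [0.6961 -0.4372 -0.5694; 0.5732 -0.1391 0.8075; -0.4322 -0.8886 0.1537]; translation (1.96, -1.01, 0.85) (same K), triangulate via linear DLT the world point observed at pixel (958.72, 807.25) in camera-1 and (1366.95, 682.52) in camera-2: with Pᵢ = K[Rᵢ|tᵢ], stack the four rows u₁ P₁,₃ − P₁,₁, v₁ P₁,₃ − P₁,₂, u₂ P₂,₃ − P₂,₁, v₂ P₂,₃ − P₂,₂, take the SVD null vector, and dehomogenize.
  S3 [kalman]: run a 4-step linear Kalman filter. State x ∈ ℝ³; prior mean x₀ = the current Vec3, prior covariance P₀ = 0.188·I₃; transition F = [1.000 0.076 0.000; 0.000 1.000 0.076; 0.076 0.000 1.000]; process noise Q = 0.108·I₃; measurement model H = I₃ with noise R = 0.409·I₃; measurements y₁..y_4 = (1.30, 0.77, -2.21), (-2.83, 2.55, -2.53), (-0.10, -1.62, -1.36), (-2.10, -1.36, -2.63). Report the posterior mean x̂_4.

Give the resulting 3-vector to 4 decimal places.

after S1 (compose_se3): R=[0.8920 -0.0906 0.4429; -0.4103 0.2491 0.8773; -0.1898 -0.9642 0.1850], t=(0.8526, 2.0505, 1.5826)
after S2 (triangulate): (1.3272, -1.0873, 1.4401)
after S3 (kf_track): (-1.0741, -0.7971, -1.8329)

result = (-1.0741, -0.7971, -1.8329)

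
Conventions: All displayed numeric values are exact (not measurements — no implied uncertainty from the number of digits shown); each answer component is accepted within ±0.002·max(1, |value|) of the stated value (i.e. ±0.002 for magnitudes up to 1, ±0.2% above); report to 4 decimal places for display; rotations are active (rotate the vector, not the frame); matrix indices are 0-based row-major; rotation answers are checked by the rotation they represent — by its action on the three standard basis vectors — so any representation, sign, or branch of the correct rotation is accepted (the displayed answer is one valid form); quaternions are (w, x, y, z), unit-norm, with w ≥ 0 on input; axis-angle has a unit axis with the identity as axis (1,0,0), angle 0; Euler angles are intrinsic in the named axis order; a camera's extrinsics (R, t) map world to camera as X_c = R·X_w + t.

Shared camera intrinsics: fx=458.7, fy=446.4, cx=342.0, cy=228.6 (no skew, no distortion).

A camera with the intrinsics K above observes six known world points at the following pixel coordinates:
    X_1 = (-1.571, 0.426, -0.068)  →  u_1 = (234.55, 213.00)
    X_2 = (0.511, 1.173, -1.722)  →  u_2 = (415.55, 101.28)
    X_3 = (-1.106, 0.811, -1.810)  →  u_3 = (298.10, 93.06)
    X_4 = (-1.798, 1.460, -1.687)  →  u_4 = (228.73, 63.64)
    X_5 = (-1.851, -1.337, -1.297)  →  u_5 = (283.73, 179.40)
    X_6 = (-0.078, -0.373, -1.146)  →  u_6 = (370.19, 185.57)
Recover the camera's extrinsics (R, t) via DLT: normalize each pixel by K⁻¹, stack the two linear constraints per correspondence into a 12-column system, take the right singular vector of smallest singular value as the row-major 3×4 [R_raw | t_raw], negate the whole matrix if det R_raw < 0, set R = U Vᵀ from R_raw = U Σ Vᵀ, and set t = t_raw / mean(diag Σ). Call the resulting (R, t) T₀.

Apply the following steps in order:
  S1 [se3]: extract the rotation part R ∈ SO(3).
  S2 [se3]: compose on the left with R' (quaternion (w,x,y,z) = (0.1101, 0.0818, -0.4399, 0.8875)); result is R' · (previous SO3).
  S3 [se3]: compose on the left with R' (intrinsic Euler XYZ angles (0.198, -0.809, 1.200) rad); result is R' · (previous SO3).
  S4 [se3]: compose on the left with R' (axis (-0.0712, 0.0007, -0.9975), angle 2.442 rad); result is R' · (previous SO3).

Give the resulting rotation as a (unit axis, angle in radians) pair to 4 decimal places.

rotation (axis_angle) = ((-0.5776, -0.5509, 0.6024), 2.9764)

source (pnp_recover): camera pose = R=[0.9423 -0.1822 -0.2809; 0.2201 -0.2948 0.9298; -0.2522 -0.9380 -0.2377], t=(0.0999, 0.3200, 6.1292)
after S1 (rot_of_se3): [0.9423 -0.1822 -0.2809; 0.2201 -0.2948 0.9298; -0.2522 -0.9380 -0.2377]
after S2 (compose_so3): [-0.9779 0.2089 0.0102; 0.1882 0.9004 -0.3922; -0.0911 -0.3816 -0.9198]
after S3 (compose_so3): [-0.2998 -0.2509 0.9204; -0.7390 0.6713 -0.0577; -0.6034 -0.6975 -0.3866]
after S4 (compose_so3): [-0.3237 0.5330 -0.7817; 0.7311 -0.3836 -0.5643; -0.6006 -0.7542 -0.2655]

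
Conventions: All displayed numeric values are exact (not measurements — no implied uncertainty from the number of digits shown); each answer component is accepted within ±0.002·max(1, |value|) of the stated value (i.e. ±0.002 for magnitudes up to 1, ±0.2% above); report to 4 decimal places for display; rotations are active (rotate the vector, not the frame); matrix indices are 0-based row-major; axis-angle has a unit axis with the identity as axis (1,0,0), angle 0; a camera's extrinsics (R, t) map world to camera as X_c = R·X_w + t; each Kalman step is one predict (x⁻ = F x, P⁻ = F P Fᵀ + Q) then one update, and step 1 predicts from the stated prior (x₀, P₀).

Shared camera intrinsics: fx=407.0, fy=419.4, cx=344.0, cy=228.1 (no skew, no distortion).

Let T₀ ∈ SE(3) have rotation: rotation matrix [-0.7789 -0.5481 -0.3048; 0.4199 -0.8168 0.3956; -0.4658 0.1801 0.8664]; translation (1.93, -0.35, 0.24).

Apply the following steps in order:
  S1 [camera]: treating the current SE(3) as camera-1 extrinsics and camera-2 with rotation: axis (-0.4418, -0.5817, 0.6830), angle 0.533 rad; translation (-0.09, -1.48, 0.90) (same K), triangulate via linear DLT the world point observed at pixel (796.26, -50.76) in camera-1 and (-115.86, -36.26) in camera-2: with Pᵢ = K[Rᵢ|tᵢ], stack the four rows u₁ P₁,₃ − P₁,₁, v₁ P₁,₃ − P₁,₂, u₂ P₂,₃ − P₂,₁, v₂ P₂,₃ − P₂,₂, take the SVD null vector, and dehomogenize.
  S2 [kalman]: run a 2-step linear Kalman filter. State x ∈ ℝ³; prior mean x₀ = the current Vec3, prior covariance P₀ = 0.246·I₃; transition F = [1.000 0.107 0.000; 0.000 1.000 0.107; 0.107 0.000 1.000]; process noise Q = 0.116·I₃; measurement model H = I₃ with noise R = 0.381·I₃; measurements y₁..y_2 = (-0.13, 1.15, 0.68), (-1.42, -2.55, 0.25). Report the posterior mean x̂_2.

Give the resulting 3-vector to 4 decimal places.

result = (-0.9113, -0.5098, 0.4180)

after S1 (triangulate): (-0.8743, 0.9156, 0.9520)
after S2 (kf_track): (-0.9113, -0.5098, 0.4180)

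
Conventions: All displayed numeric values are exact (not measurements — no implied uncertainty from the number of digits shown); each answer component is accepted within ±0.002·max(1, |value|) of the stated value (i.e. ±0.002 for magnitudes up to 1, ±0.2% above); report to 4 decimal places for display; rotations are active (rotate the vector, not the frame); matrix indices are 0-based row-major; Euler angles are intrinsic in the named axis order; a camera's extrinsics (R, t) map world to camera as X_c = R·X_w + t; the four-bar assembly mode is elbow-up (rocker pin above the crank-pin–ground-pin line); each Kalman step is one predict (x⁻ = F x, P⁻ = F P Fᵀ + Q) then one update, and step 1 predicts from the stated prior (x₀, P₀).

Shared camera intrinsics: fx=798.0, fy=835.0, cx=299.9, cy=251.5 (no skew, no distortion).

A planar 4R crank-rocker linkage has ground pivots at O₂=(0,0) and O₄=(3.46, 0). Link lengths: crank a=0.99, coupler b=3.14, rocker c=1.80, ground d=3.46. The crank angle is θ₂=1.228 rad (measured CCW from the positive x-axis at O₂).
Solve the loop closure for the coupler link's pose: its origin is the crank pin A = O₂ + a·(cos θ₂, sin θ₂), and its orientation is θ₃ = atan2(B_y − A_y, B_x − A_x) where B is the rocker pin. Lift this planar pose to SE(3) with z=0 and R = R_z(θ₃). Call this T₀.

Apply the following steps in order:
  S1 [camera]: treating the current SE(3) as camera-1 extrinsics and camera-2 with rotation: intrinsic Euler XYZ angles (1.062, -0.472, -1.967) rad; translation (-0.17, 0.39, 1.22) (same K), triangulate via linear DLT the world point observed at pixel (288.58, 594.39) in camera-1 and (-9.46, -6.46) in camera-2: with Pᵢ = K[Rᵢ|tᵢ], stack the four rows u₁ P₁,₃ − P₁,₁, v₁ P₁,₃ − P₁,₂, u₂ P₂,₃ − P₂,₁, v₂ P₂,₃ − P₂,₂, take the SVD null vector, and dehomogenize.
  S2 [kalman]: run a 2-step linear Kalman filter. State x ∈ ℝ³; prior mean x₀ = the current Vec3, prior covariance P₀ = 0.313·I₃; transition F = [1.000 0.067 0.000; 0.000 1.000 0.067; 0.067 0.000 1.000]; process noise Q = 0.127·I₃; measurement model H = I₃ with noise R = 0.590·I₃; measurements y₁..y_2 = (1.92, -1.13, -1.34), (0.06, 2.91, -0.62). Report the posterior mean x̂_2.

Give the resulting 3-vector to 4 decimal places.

result = (0.3625, 0.8279, 0.0577)

source (fourbar_fk): coupler pose = R=[0.9614 -0.2753 0.0000; 0.2753 0.9614 0.0000; 0.0000 0.0000 1.0000], t=(0.3328, 0.9324, 0.0000)
after S1 (triangulate): (-0.4096, -0.1351, 1.6797)
after S2 (kf_track): (0.3625, 0.8279, 0.0577)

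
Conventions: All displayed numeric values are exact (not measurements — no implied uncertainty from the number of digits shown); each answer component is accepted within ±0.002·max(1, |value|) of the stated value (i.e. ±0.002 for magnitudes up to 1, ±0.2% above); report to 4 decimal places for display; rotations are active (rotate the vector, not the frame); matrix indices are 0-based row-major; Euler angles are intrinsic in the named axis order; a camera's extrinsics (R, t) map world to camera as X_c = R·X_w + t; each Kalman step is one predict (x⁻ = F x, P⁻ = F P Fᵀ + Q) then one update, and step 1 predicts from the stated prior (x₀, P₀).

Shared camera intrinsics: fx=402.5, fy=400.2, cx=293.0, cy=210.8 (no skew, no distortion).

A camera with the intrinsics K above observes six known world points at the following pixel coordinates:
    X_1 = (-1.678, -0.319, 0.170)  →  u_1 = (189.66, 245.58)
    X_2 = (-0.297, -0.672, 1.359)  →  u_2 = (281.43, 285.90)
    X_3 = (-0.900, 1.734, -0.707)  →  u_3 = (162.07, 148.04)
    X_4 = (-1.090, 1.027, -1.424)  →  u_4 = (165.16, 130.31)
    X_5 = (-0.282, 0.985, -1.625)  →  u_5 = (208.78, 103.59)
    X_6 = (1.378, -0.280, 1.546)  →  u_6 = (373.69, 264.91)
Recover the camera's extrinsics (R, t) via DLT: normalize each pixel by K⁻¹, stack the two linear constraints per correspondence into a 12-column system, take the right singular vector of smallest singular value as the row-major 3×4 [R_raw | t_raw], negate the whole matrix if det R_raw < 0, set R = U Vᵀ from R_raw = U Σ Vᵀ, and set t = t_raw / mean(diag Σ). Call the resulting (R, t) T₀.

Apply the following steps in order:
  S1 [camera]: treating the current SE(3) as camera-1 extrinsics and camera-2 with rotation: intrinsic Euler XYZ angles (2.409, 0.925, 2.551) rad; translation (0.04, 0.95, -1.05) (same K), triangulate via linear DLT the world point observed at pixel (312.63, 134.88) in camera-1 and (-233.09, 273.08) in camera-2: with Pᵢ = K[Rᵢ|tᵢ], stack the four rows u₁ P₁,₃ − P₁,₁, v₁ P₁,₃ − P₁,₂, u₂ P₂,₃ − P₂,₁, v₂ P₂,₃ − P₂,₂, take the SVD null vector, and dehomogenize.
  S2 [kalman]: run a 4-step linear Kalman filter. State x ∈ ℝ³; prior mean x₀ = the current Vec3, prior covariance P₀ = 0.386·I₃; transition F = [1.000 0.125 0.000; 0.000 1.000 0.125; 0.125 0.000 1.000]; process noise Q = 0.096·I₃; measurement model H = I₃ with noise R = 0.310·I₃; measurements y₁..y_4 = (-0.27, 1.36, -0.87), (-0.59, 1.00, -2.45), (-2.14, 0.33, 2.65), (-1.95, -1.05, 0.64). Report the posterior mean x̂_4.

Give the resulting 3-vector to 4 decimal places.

result = (-1.3391, -0.2790, 0.2348)

source (pnp_recover): camera pose = R=[0.9381 -0.1980 0.2841; -0.3264 -0.2320 0.9163; -0.1155 -0.9523 -0.2823], t=(-0.4500, -0.1300, 6.9984)
after S1 (triangulate): (1.1183, -1.6305, -1.7166)
after S2 (kf_track): (-1.3391, -0.2790, 0.2348)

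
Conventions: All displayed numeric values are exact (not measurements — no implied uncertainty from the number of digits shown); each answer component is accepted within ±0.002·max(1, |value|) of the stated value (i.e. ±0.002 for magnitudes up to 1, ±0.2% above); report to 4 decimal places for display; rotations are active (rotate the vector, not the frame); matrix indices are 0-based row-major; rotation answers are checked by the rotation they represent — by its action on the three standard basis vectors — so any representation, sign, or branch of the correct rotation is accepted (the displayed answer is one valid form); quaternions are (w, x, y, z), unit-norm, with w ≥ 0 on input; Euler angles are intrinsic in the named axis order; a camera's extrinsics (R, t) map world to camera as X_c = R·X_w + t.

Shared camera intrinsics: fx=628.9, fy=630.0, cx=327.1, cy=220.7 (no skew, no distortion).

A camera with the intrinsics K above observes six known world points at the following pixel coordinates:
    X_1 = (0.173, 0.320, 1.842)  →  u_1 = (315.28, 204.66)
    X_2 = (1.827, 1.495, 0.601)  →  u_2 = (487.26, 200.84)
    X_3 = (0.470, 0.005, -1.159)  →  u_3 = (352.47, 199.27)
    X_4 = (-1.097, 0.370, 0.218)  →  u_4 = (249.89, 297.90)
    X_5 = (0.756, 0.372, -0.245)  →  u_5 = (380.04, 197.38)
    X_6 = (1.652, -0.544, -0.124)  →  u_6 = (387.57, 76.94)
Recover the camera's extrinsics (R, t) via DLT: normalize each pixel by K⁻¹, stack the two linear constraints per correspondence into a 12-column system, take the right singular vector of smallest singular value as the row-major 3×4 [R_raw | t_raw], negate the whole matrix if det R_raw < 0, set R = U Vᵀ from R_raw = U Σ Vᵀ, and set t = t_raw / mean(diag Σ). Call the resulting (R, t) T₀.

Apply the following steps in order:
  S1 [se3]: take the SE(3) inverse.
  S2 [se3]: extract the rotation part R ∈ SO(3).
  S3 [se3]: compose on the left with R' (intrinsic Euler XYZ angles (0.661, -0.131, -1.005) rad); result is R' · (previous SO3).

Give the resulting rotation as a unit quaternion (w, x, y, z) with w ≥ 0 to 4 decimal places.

source (pnp_recover): camera pose = R=[0.7567 0.6415 -0.1262; -0.6538 0.7413 -0.1516; -0.0037 0.1972 0.9803], t=(-0.2700, -0.0700, 6.9601)
after S1 (invert_se3): R=[0.7567 -0.6538 -0.0037; 0.6415 0.7413 0.1972; -0.1262 -0.1516 0.9803], t=(0.1841, -1.1476, -6.8680)
after S2 (rot_of_se3): [0.7567 -0.6538 -0.0037; 0.6415 0.7413 0.1972; -0.1262 -0.1516 0.9803]
after S3 (compose_so3): [0.9555 0.2927 0.0351; -0.2319 0.8196 -0.5240; -0.1821 0.4925 0.8510]

rotation (quat) = (0.9521, 0.2669, 0.0570, -0.1377)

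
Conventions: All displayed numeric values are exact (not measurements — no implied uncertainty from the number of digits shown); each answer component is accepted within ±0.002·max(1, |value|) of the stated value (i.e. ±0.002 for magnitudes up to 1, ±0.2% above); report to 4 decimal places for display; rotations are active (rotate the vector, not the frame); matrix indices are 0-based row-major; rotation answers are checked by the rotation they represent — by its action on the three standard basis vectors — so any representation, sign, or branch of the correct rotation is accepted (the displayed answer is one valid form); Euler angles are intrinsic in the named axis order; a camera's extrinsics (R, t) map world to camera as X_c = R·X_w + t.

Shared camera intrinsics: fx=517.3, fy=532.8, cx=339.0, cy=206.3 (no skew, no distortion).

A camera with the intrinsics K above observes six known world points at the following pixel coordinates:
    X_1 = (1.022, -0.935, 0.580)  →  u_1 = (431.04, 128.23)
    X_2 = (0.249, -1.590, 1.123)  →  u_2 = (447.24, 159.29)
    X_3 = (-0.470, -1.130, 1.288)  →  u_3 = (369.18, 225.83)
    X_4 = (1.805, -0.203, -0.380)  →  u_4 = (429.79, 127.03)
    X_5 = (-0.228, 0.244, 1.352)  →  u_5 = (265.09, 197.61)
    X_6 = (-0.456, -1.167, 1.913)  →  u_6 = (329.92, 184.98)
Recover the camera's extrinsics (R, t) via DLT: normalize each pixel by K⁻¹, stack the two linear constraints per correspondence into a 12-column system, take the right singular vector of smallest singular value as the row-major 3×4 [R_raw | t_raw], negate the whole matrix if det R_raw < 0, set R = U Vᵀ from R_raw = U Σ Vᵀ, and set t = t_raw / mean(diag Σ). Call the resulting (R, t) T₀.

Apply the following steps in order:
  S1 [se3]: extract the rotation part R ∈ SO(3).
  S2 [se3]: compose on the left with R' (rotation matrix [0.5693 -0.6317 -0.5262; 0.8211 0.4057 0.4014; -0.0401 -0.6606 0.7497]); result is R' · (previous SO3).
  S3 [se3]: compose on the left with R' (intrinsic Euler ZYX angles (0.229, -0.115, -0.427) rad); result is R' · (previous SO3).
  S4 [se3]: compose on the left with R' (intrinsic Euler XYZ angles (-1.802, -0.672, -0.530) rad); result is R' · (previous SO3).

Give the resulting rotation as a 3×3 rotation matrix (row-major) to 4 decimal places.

rotation (matrix) = ((-0.0711, -0.9851, -0.1568), (0.8856, -0.1346, 0.4445), (-0.4590, -0.1072, 0.8820))

source (pnp_recover): camera pose = R=[0.3150 -0.7618 -0.5662; -0.8750 -0.0020 -0.4841; 0.3676 0.6479 -0.6672], t=(0.2701, 0.3699, 6.1005)
after S1 (rot_of_se3): [0.3150 -0.7618 -0.5662; -0.8750 -0.0020 -0.4841; 0.3676 0.6479 -0.6672]
after S2 (compose_so3): [0.5386 -0.7733 0.3345; 0.0512 -0.3663 -0.9291; 0.8410 0.5176 -0.1577]
after S3 (compose_so3): [0.3483 -0.7907 0.5035; 0.4867 -0.3065 -0.8181; 0.8012 0.5299 0.2780]
after S4 (compose_so3): [-0.0711 -0.9851 -0.1568; 0.8856 -0.1346 0.4445; -0.4590 -0.1072 0.8820]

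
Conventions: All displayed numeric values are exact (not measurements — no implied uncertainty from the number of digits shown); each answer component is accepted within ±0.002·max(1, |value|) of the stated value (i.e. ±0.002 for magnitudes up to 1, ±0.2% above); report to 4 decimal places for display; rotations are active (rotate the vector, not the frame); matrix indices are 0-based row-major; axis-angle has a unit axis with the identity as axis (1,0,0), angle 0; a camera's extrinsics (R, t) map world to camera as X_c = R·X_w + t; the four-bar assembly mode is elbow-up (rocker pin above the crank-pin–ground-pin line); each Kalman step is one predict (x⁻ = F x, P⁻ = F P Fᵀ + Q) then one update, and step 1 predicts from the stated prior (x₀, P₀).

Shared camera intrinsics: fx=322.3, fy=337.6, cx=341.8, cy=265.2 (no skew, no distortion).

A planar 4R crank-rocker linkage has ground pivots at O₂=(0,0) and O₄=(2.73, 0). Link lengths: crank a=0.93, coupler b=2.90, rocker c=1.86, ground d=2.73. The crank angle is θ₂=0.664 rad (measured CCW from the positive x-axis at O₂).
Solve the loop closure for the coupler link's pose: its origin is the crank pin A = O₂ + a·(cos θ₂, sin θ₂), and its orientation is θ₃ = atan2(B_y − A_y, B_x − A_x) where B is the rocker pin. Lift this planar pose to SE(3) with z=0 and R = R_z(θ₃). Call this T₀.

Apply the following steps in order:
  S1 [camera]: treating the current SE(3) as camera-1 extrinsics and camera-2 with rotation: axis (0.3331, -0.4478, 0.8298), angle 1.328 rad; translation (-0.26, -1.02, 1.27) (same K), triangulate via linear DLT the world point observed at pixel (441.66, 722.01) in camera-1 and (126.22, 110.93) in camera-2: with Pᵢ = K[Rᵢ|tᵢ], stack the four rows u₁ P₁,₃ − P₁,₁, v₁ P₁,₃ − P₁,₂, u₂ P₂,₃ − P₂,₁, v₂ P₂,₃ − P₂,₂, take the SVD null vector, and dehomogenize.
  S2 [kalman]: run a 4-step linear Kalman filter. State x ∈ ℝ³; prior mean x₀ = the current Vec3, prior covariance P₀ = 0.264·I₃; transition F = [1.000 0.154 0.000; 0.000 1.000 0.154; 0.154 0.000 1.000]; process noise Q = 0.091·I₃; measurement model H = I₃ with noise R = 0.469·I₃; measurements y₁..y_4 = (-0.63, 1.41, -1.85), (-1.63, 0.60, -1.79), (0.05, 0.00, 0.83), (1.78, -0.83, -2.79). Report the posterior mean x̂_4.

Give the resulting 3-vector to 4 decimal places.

result = (0.3913, 0.0351, -1.1922)

source (fourbar_fk): coupler pose = R=[0.9155 -0.4024 0.0000; 0.4024 0.9155 0.0000; 0.0000 0.0000 1.0000], t=(0.7324, 0.5731, 0.0000)
after S1 (triangulate): (0.2559, 1.3266, 1.3972)
after S2 (kf_track): (0.3913, 0.0351, -1.1922)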